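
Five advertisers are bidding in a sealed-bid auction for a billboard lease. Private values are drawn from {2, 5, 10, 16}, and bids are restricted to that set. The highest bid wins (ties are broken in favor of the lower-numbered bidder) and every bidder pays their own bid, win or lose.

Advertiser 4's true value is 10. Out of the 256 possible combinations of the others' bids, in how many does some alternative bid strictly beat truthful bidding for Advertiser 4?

Others bid (2, 2, 2, 2): truth gives 0; bid 5 gives 5 > 0. Violating.
Others bid (2, 2, 2, 5): truth gives 0; bid 5 gives 5 > 0. Violating.
Others bid (2, 2, 2, 16): truth gives -10; bid 2 gives -2 > -10. Violating.
Others bid (2, 2, 5, 16): truth gives -10; bid 2 gives -2 > -10. Violating.
Others bid (2, 2, 2, 10): truth gives 0; no alternative beats it.
Others bid (2, 2, 5, 2): truth gives 0; no alternative beats it.
(Checking all 256 profiles: 234 have a profitable deviation, 22 do not.)

234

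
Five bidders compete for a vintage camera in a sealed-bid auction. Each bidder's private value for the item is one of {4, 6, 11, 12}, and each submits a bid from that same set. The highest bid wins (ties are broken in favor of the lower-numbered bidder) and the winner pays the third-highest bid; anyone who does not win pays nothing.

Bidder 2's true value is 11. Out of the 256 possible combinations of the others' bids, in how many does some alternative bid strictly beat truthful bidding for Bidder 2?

32

Others bid (4, 4, 4, 12): truth gives 0; bid 12 gives 7 > 0. Violating.
Others bid (4, 4, 6, 12): truth gives 0; bid 12 gives 5 > 0. Violating.
Others bid (4, 4, 12, 4): truth gives 0; bid 12 gives 7 > 0. Violating.
Others bid (4, 4, 12, 6): truth gives 0; bid 12 gives 5 > 0. Violating.
Others bid (4, 4, 4, 4): truth gives 7; no alternative beats it.
Others bid (4, 4, 4, 6): truth gives 7; no alternative beats it.
(Checking all 256 profiles: 32 have a profitable deviation, 224 do not.)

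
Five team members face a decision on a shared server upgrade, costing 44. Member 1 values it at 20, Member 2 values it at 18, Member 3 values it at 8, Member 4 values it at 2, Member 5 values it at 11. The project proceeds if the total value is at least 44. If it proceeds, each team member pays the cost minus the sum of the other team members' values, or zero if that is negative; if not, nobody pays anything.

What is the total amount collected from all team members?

Total value 59 ≥ cost 44, so it is built.
Member 1: others sum to 39; max(0, 44 - 39) = 5.
Member 2: others sum to 41; max(0, 44 - 41) = 3.
Member 3: others sum to 51; max(0, 44 - 51) = 0.
Member 4: others sum to 57; max(0, 44 - 57) = 0.
Member 5: others sum to 48; max(0, 44 - 48) = 0.
Total collected = 5 + 3 + 0 + 0 + 0 = 8.

8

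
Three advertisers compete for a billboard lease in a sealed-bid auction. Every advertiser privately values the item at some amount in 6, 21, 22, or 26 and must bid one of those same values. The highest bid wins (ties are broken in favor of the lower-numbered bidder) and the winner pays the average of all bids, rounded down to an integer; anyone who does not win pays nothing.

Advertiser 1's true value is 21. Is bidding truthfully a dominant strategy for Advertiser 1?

No

Consider the case where Advertiser 2 bids 6 and Advertiser 3 bids 6.
Truthful bid 21: wins, pays 11, utility 21 - 11 = 10.
Bid 6 instead: wins, pays 6, utility 21 - 6 = 15.
Since 15 > 10, bidding 6 is strictly better here, so truthful bidding is not dominant.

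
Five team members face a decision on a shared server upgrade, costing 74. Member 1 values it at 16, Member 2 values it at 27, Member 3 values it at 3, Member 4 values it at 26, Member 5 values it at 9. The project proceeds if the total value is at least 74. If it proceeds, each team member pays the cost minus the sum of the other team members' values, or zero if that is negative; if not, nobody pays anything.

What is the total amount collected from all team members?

Total value 81 ≥ cost 74, so it is built.
Member 1: others sum to 65; max(0, 74 - 65) = 9.
Member 2: others sum to 54; max(0, 74 - 54) = 20.
Member 3: others sum to 78; max(0, 74 - 78) = 0.
Member 4: others sum to 55; max(0, 74 - 55) = 19.
Member 5: others sum to 72; max(0, 74 - 72) = 2.
Total collected = 9 + 20 + 0 + 19 + 2 = 50.

50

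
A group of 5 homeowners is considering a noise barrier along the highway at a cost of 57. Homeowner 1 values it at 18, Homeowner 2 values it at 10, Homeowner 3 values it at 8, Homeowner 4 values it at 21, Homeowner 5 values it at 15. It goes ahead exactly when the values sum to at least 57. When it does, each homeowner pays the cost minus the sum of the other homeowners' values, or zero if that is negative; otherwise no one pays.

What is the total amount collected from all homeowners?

9

Total value 72 ≥ cost 57, so it is built.
Homeowner 1: others sum to 54; max(0, 57 - 54) = 3.
Homeowner 2: others sum to 62; max(0, 57 - 62) = 0.
Homeowner 3: others sum to 64; max(0, 57 - 64) = 0.
Homeowner 4: others sum to 51; max(0, 57 - 51) = 6.
Homeowner 5: others sum to 57; max(0, 57 - 57) = 0.
Total collected = 3 + 0 + 0 + 6 + 0 = 9.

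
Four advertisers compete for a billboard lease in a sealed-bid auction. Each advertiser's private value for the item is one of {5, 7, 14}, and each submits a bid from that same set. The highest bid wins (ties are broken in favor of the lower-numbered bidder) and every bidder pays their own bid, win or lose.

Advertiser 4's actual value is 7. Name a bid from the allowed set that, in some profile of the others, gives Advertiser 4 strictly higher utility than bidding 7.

5

Suppose Advertiser 1 bids 5, Advertiser 2 bids 5 and Advertiser 3 bids 7.
Bid 7: loses but pays 7, utility -7.
Bid 5: loses but pays 5, utility -5.
So bidding 5 beats truth here (-5 > -7).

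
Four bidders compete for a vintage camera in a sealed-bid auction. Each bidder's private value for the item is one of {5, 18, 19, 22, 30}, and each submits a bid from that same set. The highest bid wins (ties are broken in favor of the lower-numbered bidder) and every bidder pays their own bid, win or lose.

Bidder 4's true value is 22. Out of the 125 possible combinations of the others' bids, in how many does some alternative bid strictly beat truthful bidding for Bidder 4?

Others bid (5, 5, 5): truth gives 0; bid 18 gives 4 > 0. Violating.
Others bid (5, 5, 18): truth gives 0; bid 19 gives 3 > 0. Violating.
Others bid (5, 5, 22): truth gives -22; bid 5 gives -5 > -22. Violating.
Others bid (5, 5, 30): truth gives -22; bid 5 gives -5 > -22. Violating.
Others bid (5, 5, 19): truth gives 0; no alternative beats it.
Others bid (5, 18, 19): truth gives 0; no alternative beats it.
(Checking all 125 profiles: 106 have a profitable deviation, 19 do not.)

106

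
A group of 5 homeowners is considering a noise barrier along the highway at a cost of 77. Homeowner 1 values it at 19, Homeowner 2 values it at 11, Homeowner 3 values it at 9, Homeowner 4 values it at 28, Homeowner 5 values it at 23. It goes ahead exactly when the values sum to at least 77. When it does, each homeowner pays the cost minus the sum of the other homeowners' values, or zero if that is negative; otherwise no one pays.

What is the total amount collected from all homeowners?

Total value 90 ≥ cost 77, so it is built.
Homeowner 1: others sum to 71; max(0, 77 - 71) = 6.
Homeowner 2: others sum to 79; max(0, 77 - 79) = 0.
Homeowner 3: others sum to 81; max(0, 77 - 81) = 0.
Homeowner 4: others sum to 62; max(0, 77 - 62) = 15.
Homeowner 5: others sum to 67; max(0, 77 - 67) = 10.
Total collected = 6 + 0 + 0 + 15 + 10 = 31.

31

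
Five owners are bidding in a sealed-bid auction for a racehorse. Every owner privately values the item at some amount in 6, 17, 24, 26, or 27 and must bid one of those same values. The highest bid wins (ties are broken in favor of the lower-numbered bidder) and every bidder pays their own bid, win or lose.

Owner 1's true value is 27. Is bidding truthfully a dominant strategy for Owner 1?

Consider the case where Owner 2 bids 6, Owner 3 bids 6, Owner 4 bids 6 and Owner 5 bids 6.
Truthful bid 27: wins, pays 27, utility 27 - 27 = 0.
Bid 6 instead: wins, pays 6, utility 27 - 6 = 21.
Since 21 > 0, bidding 6 is strictly better here, so truthful bidding is not dominant.

No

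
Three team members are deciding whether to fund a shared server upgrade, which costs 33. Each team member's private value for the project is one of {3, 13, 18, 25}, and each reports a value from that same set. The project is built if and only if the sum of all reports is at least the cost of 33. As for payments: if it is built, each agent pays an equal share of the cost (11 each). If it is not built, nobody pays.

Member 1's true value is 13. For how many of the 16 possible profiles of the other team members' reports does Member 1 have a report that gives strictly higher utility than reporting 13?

2

Others report (3, 13): truth gives 0; report 18 gives 2 > 0. Violating.
Others report (13, 3): truth gives 0; report 18 gives 2 > 0. Violating.
Others report (3, 3): truth gives 0; no alternative beats it.
Others report (3, 18): truth gives 2; no alternative beats it.
(Checking all 16 profiles: 2 have a profitable deviation, 14 do not.)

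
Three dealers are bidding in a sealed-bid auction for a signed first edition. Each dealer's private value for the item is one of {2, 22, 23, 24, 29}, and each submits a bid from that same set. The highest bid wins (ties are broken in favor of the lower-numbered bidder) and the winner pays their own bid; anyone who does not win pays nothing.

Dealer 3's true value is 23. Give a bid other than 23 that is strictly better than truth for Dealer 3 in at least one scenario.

Suppose Dealer 1 bids 2 and Dealer 2 bids 2.
Bid 23: wins, pays 23, utility 23 - 23 = 0.
Bid 22: wins, pays 22, utility 23 - 22 = 1.
So bidding 22 beats truth here (1 > 0).

22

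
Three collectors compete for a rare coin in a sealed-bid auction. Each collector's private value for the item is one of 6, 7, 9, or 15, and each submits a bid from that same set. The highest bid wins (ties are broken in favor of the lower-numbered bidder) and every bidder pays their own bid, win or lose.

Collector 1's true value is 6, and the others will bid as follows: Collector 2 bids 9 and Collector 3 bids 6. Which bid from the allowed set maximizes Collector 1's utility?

Bid 6: loses but pays 6, utility -6.
Bid 7: loses but pays 7, utility -7.
Bid 9: wins, pays 9, utility 6 - 9 = -3.
Bid 15: wins, pays 15, utility 6 - 15 = -9.
The best choice is 9 with utility -3.

9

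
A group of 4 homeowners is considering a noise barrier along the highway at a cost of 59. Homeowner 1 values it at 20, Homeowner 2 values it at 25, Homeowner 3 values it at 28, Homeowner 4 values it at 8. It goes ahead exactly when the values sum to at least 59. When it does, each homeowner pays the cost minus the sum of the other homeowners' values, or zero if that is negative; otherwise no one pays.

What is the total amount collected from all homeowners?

Total value 81 ≥ cost 59, so it is built.
Homeowner 1: others sum to 61; max(0, 59 - 61) = 0.
Homeowner 2: others sum to 56; max(0, 59 - 56) = 3.
Homeowner 3: others sum to 53; max(0, 59 - 53) = 6.
Homeowner 4: others sum to 73; max(0, 59 - 73) = 0.
Total collected = 0 + 3 + 6 + 0 = 9.

9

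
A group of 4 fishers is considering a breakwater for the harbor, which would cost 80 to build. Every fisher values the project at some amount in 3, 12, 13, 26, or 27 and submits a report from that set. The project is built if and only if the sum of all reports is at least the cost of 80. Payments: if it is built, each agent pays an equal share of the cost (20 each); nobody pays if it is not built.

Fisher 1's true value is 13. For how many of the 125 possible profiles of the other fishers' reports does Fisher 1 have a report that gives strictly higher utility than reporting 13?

Others report (13, 27, 27): truth gives -7; report 3 gives 0 > -7. Violating.
Others report (27, 13, 27): truth gives -7; report 3 gives 0 > -7. Violating.
Others report (27, 27, 13): truth gives -7; report 3 gives 0 > -7. Violating.
Others report (3, 3, 3): truth gives 0; no alternative beats it.
Others report (3, 3, 12): truth gives 0; no alternative beats it.
(Checking all 125 profiles: 3 have a profitable deviation, 122 do not.)

3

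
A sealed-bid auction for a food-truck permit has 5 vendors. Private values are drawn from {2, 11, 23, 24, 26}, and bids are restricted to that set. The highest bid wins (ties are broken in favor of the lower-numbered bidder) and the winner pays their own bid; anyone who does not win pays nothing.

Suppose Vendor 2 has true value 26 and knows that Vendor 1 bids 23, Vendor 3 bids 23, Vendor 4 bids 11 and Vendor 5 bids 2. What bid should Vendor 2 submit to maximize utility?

24

Bid 2: loses, pays 0, utility 0.
Bid 11: loses, pays 0, utility 0.
Bid 23: loses, pays 0, utility 0.
Bid 24: wins, pays 24, utility 26 - 24 = 2.
Bid 26: wins, pays 26, utility 26 - 26 = 0.
The best choice is 24 with utility 2.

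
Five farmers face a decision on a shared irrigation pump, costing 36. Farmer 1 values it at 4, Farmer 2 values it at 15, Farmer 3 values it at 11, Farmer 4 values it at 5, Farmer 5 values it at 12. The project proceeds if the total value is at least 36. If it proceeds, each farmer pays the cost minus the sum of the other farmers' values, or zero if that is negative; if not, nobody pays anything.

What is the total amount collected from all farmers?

5

Total value 47 ≥ cost 36, so it is built.
Farmer 1: others sum to 43; max(0, 36 - 43) = 0.
Farmer 2: others sum to 32; max(0, 36 - 32) = 4.
Farmer 3: others sum to 36; max(0, 36 - 36) = 0.
Farmer 4: others sum to 42; max(0, 36 - 42) = 0.
Farmer 5: others sum to 35; max(0, 36 - 35) = 1.
Total collected = 0 + 4 + 0 + 0 + 1 = 5.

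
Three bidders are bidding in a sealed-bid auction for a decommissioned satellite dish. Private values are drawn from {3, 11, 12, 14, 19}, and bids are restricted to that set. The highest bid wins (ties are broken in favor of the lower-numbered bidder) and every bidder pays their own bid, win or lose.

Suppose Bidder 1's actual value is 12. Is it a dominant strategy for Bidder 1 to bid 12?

Consider the case where Bidder 2 bids 3 and Bidder 3 bids 3.
Truthful bid 12: wins, pays 12, utility 12 - 12 = 0.
Bid 3 instead: wins, pays 3, utility 12 - 3 = 9.
Since 9 > 0, bidding 3 is strictly better here, so truthful bidding is not dominant.

No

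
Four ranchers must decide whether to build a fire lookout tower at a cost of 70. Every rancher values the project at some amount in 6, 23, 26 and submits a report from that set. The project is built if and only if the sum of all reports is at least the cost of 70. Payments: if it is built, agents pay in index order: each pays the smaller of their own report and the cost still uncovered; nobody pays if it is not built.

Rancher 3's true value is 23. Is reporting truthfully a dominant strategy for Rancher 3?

No

Consider the case where Rancher 1 reports 23, Rancher 2 reports 23 and Rancher 4 reports 23.
Truthful report 23: project built, pays 23, utility 23 - 23 = 0.
Report 6 instead: project built, pays 6, utility 23 - 6 = 17.
Since 17 > 0, reporting 6 is strictly better here, so truthful reporting is not dominant.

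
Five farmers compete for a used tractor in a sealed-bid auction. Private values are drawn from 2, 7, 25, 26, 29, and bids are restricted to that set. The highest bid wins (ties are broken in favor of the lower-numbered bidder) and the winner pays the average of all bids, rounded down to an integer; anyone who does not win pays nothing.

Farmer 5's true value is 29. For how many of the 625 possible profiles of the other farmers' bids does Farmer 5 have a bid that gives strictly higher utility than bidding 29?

56

Others bid (2, 2, 2, 2): truth gives 22; bid 7 gives 26 > 22. Violating.
Others bid (2, 2, 2, 7): truth gives 21; bid 25 gives 22 > 21. Violating.
Others bid (2, 2, 2, 25): truth gives 17; bid 26 gives 18 > 17. Violating.
Others bid (2, 2, 7, 2): truth gives 21; bid 25 gives 22 > 21. Violating.
Others bid (2, 2, 2, 26): truth gives 17; no alternative beats it.
Others bid (2, 2, 2, 29): truth gives 0; no alternative beats it.
(Checking all 625 profiles: 56 have a profitable deviation, 569 do not.)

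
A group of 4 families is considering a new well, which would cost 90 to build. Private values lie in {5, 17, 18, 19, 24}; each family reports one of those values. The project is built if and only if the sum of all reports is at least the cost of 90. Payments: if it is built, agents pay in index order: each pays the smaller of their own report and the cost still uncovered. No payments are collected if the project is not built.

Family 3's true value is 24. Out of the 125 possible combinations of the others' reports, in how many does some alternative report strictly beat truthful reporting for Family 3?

Others report (24, 24, 24): truth gives 0; report 18 gives 6 > 0. Violating.
Others report (5, 5, 5): truth gives 0; no alternative beats it.
Others report (5, 5, 17): truth gives 0; no alternative beats it.
(Checking all 125 profiles: 1 has a profitable deviation, 124 do not.)

1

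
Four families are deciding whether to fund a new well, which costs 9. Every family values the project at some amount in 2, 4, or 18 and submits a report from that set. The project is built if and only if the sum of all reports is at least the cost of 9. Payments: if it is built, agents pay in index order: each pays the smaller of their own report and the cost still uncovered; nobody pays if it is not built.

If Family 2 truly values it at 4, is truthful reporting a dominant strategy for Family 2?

Consider the case where Family 1 reports 2, Family 3 reports 2 and Family 4 reports 4.
Truthful report 4: project built, pays 4, utility 4 - 4 = 0.
Report 2 instead: project built, pays 2, utility 4 - 2 = 2.
Since 2 > 0, reporting 2 is strictly better here, so truthful reporting is not dominant.

No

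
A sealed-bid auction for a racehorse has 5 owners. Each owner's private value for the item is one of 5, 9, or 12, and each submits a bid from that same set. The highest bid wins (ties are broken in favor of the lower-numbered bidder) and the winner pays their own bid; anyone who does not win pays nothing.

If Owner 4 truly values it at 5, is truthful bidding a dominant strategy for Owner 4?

Yes

Check each profile of the others' bids and compare truth against every alternative bid.
Others bid (5, 5, 5, 5): truth gives 0, best alternative gives -4.
Others bid (5, 5, 5, 9): truth gives 0, best alternative gives -4.
Others bid (5, 5, 5, 12): truth gives 0, best alternative gives 0.
Others bid (5, 5, 9, 5): truth gives 0, best alternative gives 0.
Others bid (5, 5, 9, 9): truth gives 0, best alternative gives 0.
Others bid (5, 5, 9, 12): truth gives 0, best alternative gives 0.
(Remaining 75 profiles checked similarly; truth is weakly best in each.)
In every case the truthful bid is at least as good as any alternative, so it is a dominant strategy.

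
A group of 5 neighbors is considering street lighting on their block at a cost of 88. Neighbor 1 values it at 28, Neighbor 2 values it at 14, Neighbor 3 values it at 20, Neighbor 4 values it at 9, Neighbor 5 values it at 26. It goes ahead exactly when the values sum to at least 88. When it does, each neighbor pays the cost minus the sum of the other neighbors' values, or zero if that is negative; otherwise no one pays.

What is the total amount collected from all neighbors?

52

Total value 97 ≥ cost 88, so it is built.
Neighbor 1: others sum to 69; max(0, 88 - 69) = 19.
Neighbor 2: others sum to 83; max(0, 88 - 83) = 5.
Neighbor 3: others sum to 77; max(0, 88 - 77) = 11.
Neighbor 4: others sum to 88; max(0, 88 - 88) = 0.
Neighbor 5: others sum to 71; max(0, 88 - 71) = 17.
Total collected = 19 + 5 + 11 + 0 + 17 = 52.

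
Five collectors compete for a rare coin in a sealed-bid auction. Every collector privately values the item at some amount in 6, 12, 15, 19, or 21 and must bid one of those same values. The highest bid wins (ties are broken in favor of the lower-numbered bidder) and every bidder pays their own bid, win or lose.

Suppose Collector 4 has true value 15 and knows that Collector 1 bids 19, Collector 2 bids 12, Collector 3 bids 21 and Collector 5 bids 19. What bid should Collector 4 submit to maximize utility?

Bid 6: loses but pays 6, utility -6.
Bid 12: loses but pays 12, utility -12.
Bid 15: loses but pays 15, utility -15.
Bid 19: loses but pays 19, utility -19.
Bid 21: loses but pays 21, utility -21.
The best choice is 6 with utility -6.

6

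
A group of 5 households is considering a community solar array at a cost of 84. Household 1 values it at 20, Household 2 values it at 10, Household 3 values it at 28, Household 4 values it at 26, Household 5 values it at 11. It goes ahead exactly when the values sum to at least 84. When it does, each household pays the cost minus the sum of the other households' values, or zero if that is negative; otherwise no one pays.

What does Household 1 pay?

9

Total value 95 ≥ cost 84, so the project is built.
The other households' values sum to 75.
Cost minus that sum is 84 - 75 = 9.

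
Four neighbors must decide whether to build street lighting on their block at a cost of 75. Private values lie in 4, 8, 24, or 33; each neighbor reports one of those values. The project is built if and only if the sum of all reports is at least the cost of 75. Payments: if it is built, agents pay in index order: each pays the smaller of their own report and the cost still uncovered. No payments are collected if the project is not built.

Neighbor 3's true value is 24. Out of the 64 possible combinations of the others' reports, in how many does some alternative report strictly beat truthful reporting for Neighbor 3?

14

Others report (4, 33, 33): truth gives 0; report 8 gives 16 > 0. Violating.
Others report (8, 33, 33): truth gives 0; report 4 gives 20 > 0. Violating.
Others report (24, 24, 24): truth gives 0; report 4 gives 20 > 0. Violating.
Others report (24, 24, 33): truth gives 0; report 4 gives 20 > 0. Violating.
Others report (4, 4, 4): truth gives 0; no alternative beats it.
Others report (4, 4, 8): truth gives 0; no alternative beats it.
(Checking all 64 profiles: 14 have a profitable deviation, 50 do not.)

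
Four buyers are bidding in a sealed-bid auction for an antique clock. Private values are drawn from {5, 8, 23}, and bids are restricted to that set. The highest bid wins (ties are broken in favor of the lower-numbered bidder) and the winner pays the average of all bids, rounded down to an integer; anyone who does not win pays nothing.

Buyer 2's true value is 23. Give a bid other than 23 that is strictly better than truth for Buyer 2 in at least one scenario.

8

Suppose Buyer 1 bids 5, Buyer 3 bids 5 and Buyer 4 bids 5.
Bid 23: wins, pays 9, utility 23 - 9 = 14.
Bid 8: wins, pays 5, utility 23 - 5 = 18.
So bidding 8 beats truth here (18 > 14).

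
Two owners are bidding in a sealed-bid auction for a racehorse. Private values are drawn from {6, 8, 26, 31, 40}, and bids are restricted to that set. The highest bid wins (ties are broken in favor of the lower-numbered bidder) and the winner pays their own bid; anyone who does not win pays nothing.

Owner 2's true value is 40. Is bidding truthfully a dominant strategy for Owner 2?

Consider the case where Owner 1 bids 6.
Truthful bid 40: wins, pays 40, utility 40 - 40 = 0.
Bid 8 instead: wins, pays 8, utility 40 - 8 = 32.
Since 32 > 0, bidding 8 is strictly better here, so truthful bidding is not dominant.

No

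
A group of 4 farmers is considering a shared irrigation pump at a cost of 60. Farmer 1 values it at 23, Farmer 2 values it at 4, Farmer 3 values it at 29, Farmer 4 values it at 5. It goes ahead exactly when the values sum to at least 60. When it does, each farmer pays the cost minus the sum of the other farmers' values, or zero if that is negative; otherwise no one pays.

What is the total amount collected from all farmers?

57

Total value 61 ≥ cost 60, so it is built.
Farmer 1: others sum to 38; max(0, 60 - 38) = 22.
Farmer 2: others sum to 57; max(0, 60 - 57) = 3.
Farmer 3: others sum to 32; max(0, 60 - 32) = 28.
Farmer 4: others sum to 56; max(0, 60 - 56) = 4.
Total collected = 22 + 3 + 28 + 4 = 57.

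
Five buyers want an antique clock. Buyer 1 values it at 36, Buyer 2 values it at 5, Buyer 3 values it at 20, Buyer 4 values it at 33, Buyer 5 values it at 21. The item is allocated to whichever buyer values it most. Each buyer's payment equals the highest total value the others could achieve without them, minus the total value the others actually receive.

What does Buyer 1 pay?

Buyer 1 has the highest value and receives the item.
Without Buyer 1, the item would go to the next-highest value, 33, so the others could achieve 33.
With Buyer 1 present and winning, the others receive nothing, so their total is 0.
Payment = 33 - 0 = 33.

33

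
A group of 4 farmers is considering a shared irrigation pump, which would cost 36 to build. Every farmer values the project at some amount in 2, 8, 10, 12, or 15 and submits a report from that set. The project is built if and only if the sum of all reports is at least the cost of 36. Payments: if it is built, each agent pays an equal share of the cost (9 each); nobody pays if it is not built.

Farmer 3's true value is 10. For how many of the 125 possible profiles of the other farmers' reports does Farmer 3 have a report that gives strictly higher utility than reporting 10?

Others report (2, 8, 12): truth gives 0; report 15 gives 1 > 0. Violating.
Others report (2, 8, 15): truth gives 0; report 12 gives 1 > 0. Violating.
Others report (2, 10, 10): truth gives 0; report 15 gives 1 > 0. Violating.
Others report (2, 10, 12): truth gives 0; report 12 gives 1 > 0. Violating.
Others report (2, 2, 2): truth gives 0; no alternative beats it.
Others report (2, 2, 8): truth gives 0; no alternative beats it.
(Checking all 125 profiles: 22 have a profitable deviation, 103 do not.)

22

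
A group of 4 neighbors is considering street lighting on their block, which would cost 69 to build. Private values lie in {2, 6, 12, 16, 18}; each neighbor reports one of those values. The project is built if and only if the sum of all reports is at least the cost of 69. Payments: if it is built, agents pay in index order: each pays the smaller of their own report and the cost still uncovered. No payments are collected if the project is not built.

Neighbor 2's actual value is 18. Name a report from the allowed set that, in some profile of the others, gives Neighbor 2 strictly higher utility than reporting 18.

Suppose Neighbor 1 reports 18, Neighbor 3 reports 18 and Neighbor 4 reports 18.
Report 18: project built, pays 18, utility 18 - 18 = 0.
Report 16: project built, pays 16, utility 18 - 16 = 2.
So reporting 16 beats truth here (2 > 0).

16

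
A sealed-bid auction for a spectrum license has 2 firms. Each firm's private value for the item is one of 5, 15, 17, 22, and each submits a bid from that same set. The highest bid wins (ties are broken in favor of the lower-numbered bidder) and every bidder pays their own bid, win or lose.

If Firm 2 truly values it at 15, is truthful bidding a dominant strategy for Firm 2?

No

Consider the case where Firm 1 bids 15.
Truthful bid 15: loses but pays 15, utility -15.
Bid 5 instead: loses but pays 5, utility -5.
Since -5 > -15, bidding 5 is strictly better here, so truthful bidding is not dominant.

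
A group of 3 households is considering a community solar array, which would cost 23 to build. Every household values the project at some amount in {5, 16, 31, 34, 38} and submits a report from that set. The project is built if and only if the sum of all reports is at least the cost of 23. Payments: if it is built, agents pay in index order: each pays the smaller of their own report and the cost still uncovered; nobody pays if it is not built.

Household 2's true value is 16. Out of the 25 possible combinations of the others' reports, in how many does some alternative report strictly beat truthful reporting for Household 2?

Others report (5, 16): truth gives 0; report 5 gives 11 > 0. Violating.
Others report (5, 31): truth gives 0; report 5 gives 11 > 0. Violating.
Others report (5, 34): truth gives 0; report 5 gives 11 > 0. Violating.
Others report (5, 38): truth gives 0; report 5 gives 11 > 0. Violating.
Others report (5, 5): truth gives 0; no alternative beats it.
Others report (31, 5): truth gives 16; no alternative beats it.
(Checking all 25 profiles: 9 have a profitable deviation, 16 do not.)

9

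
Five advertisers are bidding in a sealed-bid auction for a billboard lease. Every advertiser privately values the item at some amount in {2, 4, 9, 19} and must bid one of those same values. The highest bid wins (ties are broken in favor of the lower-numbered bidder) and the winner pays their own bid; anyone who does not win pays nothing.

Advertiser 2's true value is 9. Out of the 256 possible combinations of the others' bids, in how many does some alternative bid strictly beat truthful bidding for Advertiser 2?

Others bid (2, 2, 2, 2): truth gives 0; bid 4 gives 5 > 0. Violating.
Others bid (2, 2, 2, 4): truth gives 0; bid 4 gives 5 > 0. Violating.
Others bid (2, 2, 4, 2): truth gives 0; bid 4 gives 5 > 0. Violating.
Others bid (2, 2, 4, 4): truth gives 0; bid 4 gives 5 > 0. Violating.
Others bid (2, 2, 2, 9): truth gives 0; no alternative beats it.
Others bid (2, 2, 2, 19): truth gives 0; no alternative beats it.
(Checking all 256 profiles: 8 have a profitable deviation, 248 do not.)

8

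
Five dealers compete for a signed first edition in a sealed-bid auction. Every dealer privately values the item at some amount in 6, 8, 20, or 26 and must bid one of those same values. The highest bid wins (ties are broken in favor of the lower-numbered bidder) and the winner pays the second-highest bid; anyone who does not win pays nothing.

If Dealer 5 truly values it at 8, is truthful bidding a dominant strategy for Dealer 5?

Yes

Check each profile of the others' bids and compare truth against every alternative bid.
Others bid (6, 6, 6, 6): truth gives 2, best alternative gives 2.
Others bid (6, 6, 6, 8): truth gives 0, best alternative gives 0.
Others bid (6, 6, 6, 20): truth gives 0, best alternative gives 0.
Others bid (6, 6, 6, 26): truth gives 0, best alternative gives 0.
Others bid (6, 6, 8, 6): truth gives 0, best alternative gives 0.
Others bid (6, 6, 8, 8): truth gives 0, best alternative gives 0.
(Remaining 250 profiles checked similarly; truth is weakly best in each.)
In every case the truthful bid is at least as good as any alternative, so it is a dominant strategy.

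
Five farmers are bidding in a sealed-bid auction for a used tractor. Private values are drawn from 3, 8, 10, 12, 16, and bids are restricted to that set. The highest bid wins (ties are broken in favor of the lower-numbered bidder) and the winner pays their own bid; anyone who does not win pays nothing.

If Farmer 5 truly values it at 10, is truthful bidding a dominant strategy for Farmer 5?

No

Consider the case where Farmer 1 bids 3, Farmer 2 bids 3, Farmer 3 bids 3 and Farmer 4 bids 3.
Truthful bid 10: wins, pays 10, utility 10 - 10 = 0.
Bid 8 instead: wins, pays 8, utility 10 - 8 = 2.
Since 2 > 0, bidding 8 is strictly better here, so truthful bidding is not dominant.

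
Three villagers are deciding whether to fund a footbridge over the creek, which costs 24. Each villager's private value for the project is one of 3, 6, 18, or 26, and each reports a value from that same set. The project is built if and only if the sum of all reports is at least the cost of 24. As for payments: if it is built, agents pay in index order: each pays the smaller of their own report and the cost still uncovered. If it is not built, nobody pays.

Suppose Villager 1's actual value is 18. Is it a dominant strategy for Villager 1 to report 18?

No

Consider the case where Villager 2 reports 3 and Villager 3 reports 18.
Truthful report 18: project built, pays 18, utility 18 - 18 = 0.
Report 3 instead: project built, pays 3, utility 18 - 3 = 15.
Since 15 > 0, reporting 3 is strictly better here, so truthful reporting is not dominant.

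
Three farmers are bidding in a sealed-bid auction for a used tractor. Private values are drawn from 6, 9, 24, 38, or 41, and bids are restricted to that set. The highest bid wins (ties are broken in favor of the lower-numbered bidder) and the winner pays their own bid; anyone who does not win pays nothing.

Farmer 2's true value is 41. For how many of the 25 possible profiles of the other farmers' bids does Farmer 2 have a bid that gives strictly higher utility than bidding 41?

12

Others bid (6, 6): truth gives 0; bid 9 gives 32 > 0. Violating.
Others bid (6, 9): truth gives 0; bid 9 gives 32 > 0. Violating.
Others bid (6, 24): truth gives 0; bid 24 gives 17 > 0. Violating.
Others bid (6, 38): truth gives 0; bid 38 gives 3 > 0. Violating.
Others bid (6, 41): truth gives 0; no alternative beats it.
Others bid (9, 41): truth gives 0; no alternative beats it.
(Checking all 25 profiles: 12 have a profitable deviation, 13 do not.)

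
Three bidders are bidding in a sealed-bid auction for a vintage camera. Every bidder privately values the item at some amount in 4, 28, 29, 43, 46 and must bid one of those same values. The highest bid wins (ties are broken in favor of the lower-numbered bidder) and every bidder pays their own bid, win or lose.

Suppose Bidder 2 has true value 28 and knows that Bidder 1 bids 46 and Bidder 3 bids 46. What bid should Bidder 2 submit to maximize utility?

4

Bid 4: loses but pays 4, utility -4.
Bid 28: loses but pays 28, utility -28.
Bid 29: loses but pays 29, utility -29.
Bid 43: loses but pays 43, utility -43.
Bid 46: loses but pays 46, utility -46.
The best choice is 4 with utility -4.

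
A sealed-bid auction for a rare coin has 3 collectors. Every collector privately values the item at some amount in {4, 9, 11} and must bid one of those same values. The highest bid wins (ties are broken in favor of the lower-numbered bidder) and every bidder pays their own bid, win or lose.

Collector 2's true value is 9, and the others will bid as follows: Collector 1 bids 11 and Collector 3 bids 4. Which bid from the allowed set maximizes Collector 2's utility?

Bid 4: loses but pays 4, utility -4.
Bid 9: loses but pays 9, utility -9.
Bid 11: loses but pays 11, utility -11.
The best choice is 4 with utility -4.

4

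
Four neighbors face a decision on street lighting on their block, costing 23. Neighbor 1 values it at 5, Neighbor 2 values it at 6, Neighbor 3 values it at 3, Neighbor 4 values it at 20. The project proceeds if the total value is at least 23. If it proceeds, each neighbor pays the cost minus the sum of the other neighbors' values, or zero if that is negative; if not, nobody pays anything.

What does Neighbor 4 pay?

9

Total value 34 ≥ cost 23, so the project is built.
The other neighbors' values sum to 14.
Cost minus that sum is 23 - 14 = 9.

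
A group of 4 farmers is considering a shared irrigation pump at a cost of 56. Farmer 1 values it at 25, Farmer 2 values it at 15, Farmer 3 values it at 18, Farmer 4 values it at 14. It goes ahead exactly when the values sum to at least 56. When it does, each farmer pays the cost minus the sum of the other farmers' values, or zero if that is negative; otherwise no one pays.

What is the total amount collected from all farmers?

Total value 72 ≥ cost 56, so it is built.
Farmer 1: others sum to 47; max(0, 56 - 47) = 9.
Farmer 2: others sum to 57; max(0, 56 - 57) = 0.
Farmer 3: others sum to 54; max(0, 56 - 54) = 2.
Farmer 4: others sum to 58; max(0, 56 - 58) = 0.
Total collected = 9 + 0 + 2 + 0 = 11.

11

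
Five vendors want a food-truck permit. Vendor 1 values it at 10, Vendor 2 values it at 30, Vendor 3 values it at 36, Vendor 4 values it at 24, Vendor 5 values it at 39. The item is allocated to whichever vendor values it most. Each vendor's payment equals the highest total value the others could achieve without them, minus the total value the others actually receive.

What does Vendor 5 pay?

36

Vendor 5 has the highest value and receives the item.
Without Vendor 5, the item would go to the next-highest value, 36, so the others could achieve 36.
With Vendor 5 present and winning, the others receive nothing, so their total is 0.
Payment = 36 - 0 = 36.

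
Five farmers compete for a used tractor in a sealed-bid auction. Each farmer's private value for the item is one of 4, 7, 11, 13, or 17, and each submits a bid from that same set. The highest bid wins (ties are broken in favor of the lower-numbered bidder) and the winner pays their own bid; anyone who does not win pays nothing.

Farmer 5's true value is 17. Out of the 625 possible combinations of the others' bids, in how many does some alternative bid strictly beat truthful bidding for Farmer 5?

81

Others bid (4, 4, 4, 4): truth gives 0; bid 7 gives 10 > 0. Violating.
Others bid (4, 4, 4, 7): truth gives 0; bid 11 gives 6 > 0. Violating.
Others bid (4, 4, 4, 11): truth gives 0; bid 13 gives 4 > 0. Violating.
Others bid (4, 4, 7, 4): truth gives 0; bid 11 gives 6 > 0. Violating.
Others bid (4, 4, 4, 13): truth gives 0; no alternative beats it.
Others bid (4, 4, 4, 17): truth gives 0; no alternative beats it.
(Checking all 625 profiles: 81 have a profitable deviation, 544 do not.)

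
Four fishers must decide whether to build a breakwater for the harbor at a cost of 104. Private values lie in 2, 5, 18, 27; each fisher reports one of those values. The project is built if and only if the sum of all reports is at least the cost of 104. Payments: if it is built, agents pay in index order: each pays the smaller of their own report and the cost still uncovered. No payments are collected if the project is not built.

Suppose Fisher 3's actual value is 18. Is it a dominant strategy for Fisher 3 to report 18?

Yes

Check each profile of the others' reports and compare truth against every alternative report.
Others report (2, 2, 2): truth gives 0, best alternative gives 0.
Others report (2, 2, 5): truth gives 0, best alternative gives 0.
Others report (2, 2, 18): truth gives 0, best alternative gives 0.
Others report (2, 2, 27): truth gives 0, best alternative gives 0.
Others report (2, 5, 2): truth gives 0, best alternative gives 0.
Others report (2, 5, 5): truth gives 0, best alternative gives 0.
(Remaining 58 profiles checked similarly; truth is weakly best in each.)
In every case the truthful report is at least as good as any alternative, so it is a dominant strategy.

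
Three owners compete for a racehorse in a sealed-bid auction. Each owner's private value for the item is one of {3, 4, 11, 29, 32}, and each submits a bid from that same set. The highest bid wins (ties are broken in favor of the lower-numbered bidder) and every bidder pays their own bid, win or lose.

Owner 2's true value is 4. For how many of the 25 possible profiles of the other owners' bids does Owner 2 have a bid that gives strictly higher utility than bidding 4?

23

Others bid (3, 11): truth gives -4; bid 3 gives -3 > -4. Violating.
Others bid (3, 29): truth gives -4; bid 3 gives -3 > -4. Violating.
Others bid (3, 32): truth gives -4; bid 3 gives -3 > -4. Violating.
Others bid (4, 3): truth gives -4; bid 3 gives -3 > -4. Violating.
Others bid (3, 3): truth gives 0; no alternative beats it.
Others bid (3, 4): truth gives 0; no alternative beats it.
(Checking all 25 profiles: 23 have a profitable deviation, 2 do not.)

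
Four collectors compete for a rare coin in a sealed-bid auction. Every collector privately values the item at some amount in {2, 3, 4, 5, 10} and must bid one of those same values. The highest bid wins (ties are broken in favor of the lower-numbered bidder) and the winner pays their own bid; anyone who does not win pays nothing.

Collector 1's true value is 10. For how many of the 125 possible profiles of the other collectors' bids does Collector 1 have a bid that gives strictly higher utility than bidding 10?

64

Others bid (2, 2, 2): truth gives 0; bid 2 gives 8 > 0. Violating.
Others bid (2, 2, 3): truth gives 0; bid 3 gives 7 > 0. Violating.
Others bid (2, 2, 4): truth gives 0; bid 4 gives 6 > 0. Violating.
Others bid (2, 2, 5): truth gives 0; bid 5 gives 5 > 0. Violating.
Others bid (2, 2, 10): truth gives 0; no alternative beats it.
Others bid (2, 3, 10): truth gives 0; no alternative beats it.
(Checking all 125 profiles: 64 have a profitable deviation, 61 do not.)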